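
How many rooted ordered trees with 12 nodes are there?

A rooted plane tree on 12 nodes has 11 edges, and such trees are counted by C_11.
C_11 = C_10 · 2(2·10+1)/(10+2) = 16796 · 42/12 = 58786.

58786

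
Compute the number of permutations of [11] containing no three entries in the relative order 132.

58786

Permutations of [n] avoiding any single length-3 pattern are counted by C_n; here n = 11.
C_11 = C(22,11)/12 = 705432/12 = 58786.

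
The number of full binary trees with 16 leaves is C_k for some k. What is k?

A full binary tree with L leaves has L−1 internal nodes and is counted by C_{L−1}; L = 16 gives C_15.

15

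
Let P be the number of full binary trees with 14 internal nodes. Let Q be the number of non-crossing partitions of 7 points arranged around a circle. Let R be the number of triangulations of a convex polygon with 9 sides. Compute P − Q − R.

The number of full binary trees on 14 internal nodes is the Catalan number C_14. So P = C_14 = 2674440.
Non-crossing partitions of an n-element set are counted by C_n; here n = 7. So Q = C_7 = 429.
Triangulations of a convex m-gon are counted by C_{m−2}; with m = 9 this is C_7. So R = C_7 = 429.
P − Q − R = 2674440 − 429 − 429 = 2673582.

2673582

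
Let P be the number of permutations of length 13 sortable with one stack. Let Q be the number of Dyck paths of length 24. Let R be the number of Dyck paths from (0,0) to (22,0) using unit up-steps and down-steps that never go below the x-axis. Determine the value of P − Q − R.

476102

Stack-sortable permutations are exactly the 231-avoiding ones, counted by C_n; here n = 13. So P = C_13 = 742900.
A Dyck path with 12 up-steps and 12 down-steps has semilength 12, so there are C_12 of them. So Q = C_12 = 208012.
Paths of 11 up- and 11 down-steps that never dip below the axis are Dyck paths; their count is C_11. So R = C_11 = 58786.
P − Q − R = 742900 − 208012 − 58786 = 476102.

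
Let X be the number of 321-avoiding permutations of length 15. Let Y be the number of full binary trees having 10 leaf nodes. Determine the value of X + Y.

9699707

Permutations of [n] avoiding any single length-3 pattern are counted by C_n; here n = 15. So X = C_15 = 9694845.
Full binary trees with 10 leaves have 10−1 = 9 internal nodes, so there are C_9 of them. So Y = C_9 = 4862.
X + Y = 9694845 + 4862 = 9699707.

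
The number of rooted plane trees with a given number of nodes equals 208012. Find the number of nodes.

13

Rooted ordered trees on m nodes are counted by C_{m−1}, and C_12 = 208012.
So the index is 12, and the number of nodes is 12 + 1 = 13.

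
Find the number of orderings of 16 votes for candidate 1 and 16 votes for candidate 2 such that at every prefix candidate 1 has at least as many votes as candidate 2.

Reading a vote for the leader as '(' and for the other as ')' turns such a sequence into a balanced string of 16 pairs, so the count is C_16.
C_16 = C_15 · 2(2·15+1)/(15+2) = 9694845 · 62/17 = 35357670.

35357670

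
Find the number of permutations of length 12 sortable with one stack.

Stack-sortable permutations are exactly the 231-avoiding ones, counted by C_n; here n = 12.
C_12 = C(24,12)/13 = 2704156/13 = 208012.

208012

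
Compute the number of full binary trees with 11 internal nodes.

58786

Full binary trees with n internal nodes are counted by C_n; here n = 11.
C_11 = 58786.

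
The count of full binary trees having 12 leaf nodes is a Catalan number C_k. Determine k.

Full binary trees with 12 leaves have 12−1 = 11 internal nodes, so there are C_11 of them.

11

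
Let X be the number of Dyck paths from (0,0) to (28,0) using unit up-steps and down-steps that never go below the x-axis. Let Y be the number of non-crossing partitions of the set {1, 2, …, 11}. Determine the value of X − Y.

2615654

A Dyck path with 14 up-steps and 14 down-steps has semilength 14, so there are C_14 of them. So X = C_14 = 2674440.
Non-crossing partitions of an n-element set are counted by C_n; here n = 11. So Y = C_11 = 58786.
X − Y = 2674440 − 58786 = 2615654.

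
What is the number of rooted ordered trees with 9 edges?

4862

A rooted plane tree with 9 edges has 10 nodes, and the count is C_9.
C_9 = 4862.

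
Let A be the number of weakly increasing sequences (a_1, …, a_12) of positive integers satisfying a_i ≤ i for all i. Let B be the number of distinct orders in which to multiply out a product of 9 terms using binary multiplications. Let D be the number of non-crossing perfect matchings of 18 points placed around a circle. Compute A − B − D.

201720

Such sub-staircase sequences of length n are counted by C_n; here n = 12. So A = C_12 = 208012.
Parenthesizations of m factors correspond to full binary trees with m leaves, counted by C_{m−1}; m = 9 gives C_8. So B = C_8 = 1430.
Pairing 18 circle points by 9 non-crossing chords gives C_9 matchings. So D = C_9 = 4862.
A − B − D = 208012 − 1430 − 4862 = 201720.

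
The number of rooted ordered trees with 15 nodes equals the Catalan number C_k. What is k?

14

Rooted ordered (plane) trees on m nodes have m−1 edges and are counted by C_{m−1}; m = 15 gives C_14.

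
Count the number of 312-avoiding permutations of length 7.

For any fixed pattern of length 3, the pattern-avoiding permutations of [7] number C_7.
C_7 = 429.

429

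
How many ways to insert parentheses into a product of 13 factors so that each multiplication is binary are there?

Bracketing 13 factors into binary products is counted by C_{13−1} = C_12.
C_12 = C(24,12)/13 = 2704156/13 = 208012.

208012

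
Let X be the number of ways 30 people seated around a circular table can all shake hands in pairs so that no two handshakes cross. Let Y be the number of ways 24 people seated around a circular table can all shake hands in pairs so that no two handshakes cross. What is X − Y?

With 30 = 2·15 people, non-crossing handshake pairings are non-crossing perfect matchings on a circle, counted by C_15. So X = C_15 = 9694845.
With 24 = 2·12 people, non-crossing handshake pairings are non-crossing perfect matchings on a circle, counted by C_12. So Y = C_12 = 208012.
X − Y = 9694845 − 208012 = 9486833.

9486833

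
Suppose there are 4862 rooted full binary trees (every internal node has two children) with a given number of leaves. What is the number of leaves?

10

Full binary trees with L leaves are counted by C_{L−1}. Since C_9 = 4862, the index is 9.
So the index is 9, and the number of leaves is 9 + 1 = 10.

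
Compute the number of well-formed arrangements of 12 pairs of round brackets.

With 12 pairs the number of balanced bracket strings is the Catalan number C_12.
C_12 = C(24,12)/13 = 2704156/13 = 208012.

208012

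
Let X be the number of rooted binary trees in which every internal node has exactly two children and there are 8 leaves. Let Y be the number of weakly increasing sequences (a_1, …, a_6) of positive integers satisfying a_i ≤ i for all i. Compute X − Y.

Full binary trees with 8 leaves have 8−1 = 7 internal nodes, so there are C_7 of them. So X = C_7 = 429.
Weakly increasing sequences with a_i ≤ i biject with Dyck paths of semilength 6, so there are C_6. So Y = C_6 = 132.
X − Y = 429 − 132 = 297.

297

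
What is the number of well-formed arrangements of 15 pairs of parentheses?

9694845

With 15 pairs the number of balanced bracket strings is the Catalan number C_15.
C_15 = C(30,15)/16 = 155117520/16 = 9694845.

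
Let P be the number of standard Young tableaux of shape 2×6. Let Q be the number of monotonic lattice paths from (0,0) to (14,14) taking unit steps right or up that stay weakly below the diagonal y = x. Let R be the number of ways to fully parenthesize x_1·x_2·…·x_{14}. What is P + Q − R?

By the hook-length formula (or a Dyck-path bijection), SYT of shape 2×6 number C_6. So P = C_6 = 132.
Sub-diagonal monotone paths from (0,0) to (14,14) biject with Dyck paths of semilength 14, giving C_14. So Q = C_14 = 2674440.
Bracketing 14 factors into binary products is counted by C_{14−1} = C_13. So R = C_13 = 742900.
P + Q − R = 132 + 2674440 − 742900 = 1931672.

1931672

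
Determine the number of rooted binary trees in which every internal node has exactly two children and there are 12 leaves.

58786

Full binary trees with 12 leaves have 12−1 = 11 internal nodes, so there are C_11 of them.
C_11 = C(22,11)/12 = 705432/12 = 58786.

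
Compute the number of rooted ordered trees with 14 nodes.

742900

A rooted plane tree on 14 nodes has 13 edges, and such trees are counted by C_13.
C_13 = C(26,13)/14 = 10400600/14 = 742900.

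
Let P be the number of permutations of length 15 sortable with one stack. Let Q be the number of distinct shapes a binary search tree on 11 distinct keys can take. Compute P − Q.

By Knuth's characterisation, the stack-sortable permutations of length 15 are the 231-avoiders, numbering C_15. So P = C_15 = 9694845.
There are C_n binary search tree shapes on n keys; with n = 11 that is C_11. So Q = C_11 = 58786.
P − Q = 9694845 − 58786 = 9636059.

9636059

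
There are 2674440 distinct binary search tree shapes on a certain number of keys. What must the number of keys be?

14

Binary search tree shapes on n keys are counted by C_n; 2674440 = C_14.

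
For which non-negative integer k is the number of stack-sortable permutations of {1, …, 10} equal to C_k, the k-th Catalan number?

10

Stack-sortable permutations are exactly the 231-avoiding ones, counted by C_n; here n = 10.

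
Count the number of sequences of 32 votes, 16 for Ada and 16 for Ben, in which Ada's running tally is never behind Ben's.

35357670

Reading a vote for the leader as '(' and for the other as ')' turns such a sequence into a balanced string of 16 pairs, so the count is C_16.
C_16 = C(32,16)/17 = 601080390/17 = 35357670.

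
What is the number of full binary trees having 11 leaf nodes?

A full binary tree with L leaves has L−1 internal nodes and is counted by C_{L−1}; L = 11 gives C_10.
C_10 = C(20,10)/11 = 184756/11 = 16796.

16796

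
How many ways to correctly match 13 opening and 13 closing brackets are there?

Balanced strings of n pairs of brackets are counted by C_n; here n = 13.
C_13 = C_12 · 2(2·12+1)/(12+2) = 208012 · 50/14 = 742900.

742900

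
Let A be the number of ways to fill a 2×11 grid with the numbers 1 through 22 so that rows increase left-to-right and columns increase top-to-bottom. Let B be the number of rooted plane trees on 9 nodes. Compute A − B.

By the hook-length formula (or a Dyck-path bijection), SYT of shape 2×11 number C_11. So A = C_11 = 58786.
A rooted plane tree on 9 nodes has 8 edges, and such trees are counted by C_8. So B = C_8 = 1430.
A − B = 58786 − 1430 = 57356.

57356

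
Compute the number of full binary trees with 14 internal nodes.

2674440

Full binary trees with n internal nodes are counted by C_n; here n = 14.
C_14 = 2674440.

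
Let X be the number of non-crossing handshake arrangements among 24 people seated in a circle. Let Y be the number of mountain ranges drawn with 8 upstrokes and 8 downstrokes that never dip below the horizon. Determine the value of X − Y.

206582

Non-crossing handshake pairings of 2n people are counted by C_n; 24 people gives n = 12. So X = C_12 = 208012.
Paths of 8 up- and 8 down-steps that never dip below the axis are Dyck paths; their count is C_8. So Y = C_8 = 1430.
X − Y = 208012 − 1430 = 206582.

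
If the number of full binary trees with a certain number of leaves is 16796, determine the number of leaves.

Full binary trees with L leaves are counted by C_{L−1}. The Catalan number equal to 16796 is C_10.
So the index is 10, and the number of leaves is 10 + 1 = 11.

11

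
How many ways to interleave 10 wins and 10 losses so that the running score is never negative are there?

16796

Reading a vote for the leader as '(' and for the other as ')' turns such a sequence into a balanced string of 10 pairs, so the count is C_10.
C_10 = C(20,10)/11 = 184756/11 = 16796.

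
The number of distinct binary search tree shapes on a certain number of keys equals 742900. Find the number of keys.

13

Binary search tree shapes on n keys are counted by C_n. The Catalan number equal to 742900 is C_13.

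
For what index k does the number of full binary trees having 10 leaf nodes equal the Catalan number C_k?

A full binary tree with L leaves has L−1 internal nodes and is counted by C_{L−1}; L = 10 gives C_9.

9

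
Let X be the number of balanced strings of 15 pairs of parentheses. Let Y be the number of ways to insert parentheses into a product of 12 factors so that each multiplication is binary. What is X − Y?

9636059

A balanced arrangement of 15 bracket pairs is a Dyck word of semilength 15, so the count is C_15. So X = C_15 = 9694845.
Bracketing 12 factors into binary products is counted by C_{12−1} = C_11. So Y = C_11 = 58786.
X − Y = 9694845 − 58786 = 9636059.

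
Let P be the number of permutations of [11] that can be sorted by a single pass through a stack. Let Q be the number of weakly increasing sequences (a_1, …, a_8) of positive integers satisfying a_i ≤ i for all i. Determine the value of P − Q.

57356

By Knuth's characterisation, the stack-sortable permutations of length 11 are the 231-avoiders, numbering C_11. So P = C_11 = 58786.
Such sub-staircase sequences of length n are counted by C_n; here n = 8. So Q = C_8 = 1430.
P − Q = 58786 − 1430 = 57356.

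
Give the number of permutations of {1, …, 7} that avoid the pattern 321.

429

Permutations of [n] avoiding any single length-3 pattern are counted by C_n; here n = 7.
C_7 = C(14,7)/8 = 3432/8 = 429.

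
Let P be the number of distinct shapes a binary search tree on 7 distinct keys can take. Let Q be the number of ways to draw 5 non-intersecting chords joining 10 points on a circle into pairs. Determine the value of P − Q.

There are C_n binary search tree shapes on n keys; with n = 7 that is C_7. So P = C_7 = 429.
Pairing 10 circle points by 5 non-crossing chords gives C_5 matchings. So Q = C_5 = 42.
P − Q = 429 − 42 = 387.

387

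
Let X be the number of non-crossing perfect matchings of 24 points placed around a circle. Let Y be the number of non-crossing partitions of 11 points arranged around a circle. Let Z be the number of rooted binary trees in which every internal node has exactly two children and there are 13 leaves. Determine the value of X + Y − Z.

Non-crossing perfect matchings of 2n points on a circle are counted by C_n; with 24 points, n = 12. So X = C_12 = 208012.
The non-crossing partitions of [11] form a lattice of size C_11. So Y = C_11 = 58786.
A full binary tree with L leaves has L−1 internal nodes and is counted by C_{L−1}; L = 13 gives C_12. So Z = C_12 = 208012.
X + Y − Z = 208012 + 58786 − 208012 = 58786.

58786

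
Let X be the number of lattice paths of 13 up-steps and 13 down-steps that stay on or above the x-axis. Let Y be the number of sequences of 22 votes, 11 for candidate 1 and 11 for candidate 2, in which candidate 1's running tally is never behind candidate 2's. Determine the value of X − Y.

684114

Dyck paths of semilength n (length 2n) are counted by C_n; here n = 13. So X = C_13 = 742900.
Ballot sequences with n votes each where one side never trails are Dyck words, counted by C_n; here n = 11. So Y = C_11 = 58786.
X − Y = 742900 − 58786 = 684114.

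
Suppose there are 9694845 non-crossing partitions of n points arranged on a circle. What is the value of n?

Non-crossing partitions of [n] are counted by C_n; 9694845 = C_15.

15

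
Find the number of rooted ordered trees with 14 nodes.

A rooted plane tree on 14 nodes has 13 edges, and such trees are counted by C_13.
C_13 = C(26,13)/14 = 10400600/14 = 742900.

742900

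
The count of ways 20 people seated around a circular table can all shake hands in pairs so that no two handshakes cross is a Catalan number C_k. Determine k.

With 20 = 2·10 people, non-crossing handshake pairings are non-crossing perfect matchings on a circle, counted by C_10.

10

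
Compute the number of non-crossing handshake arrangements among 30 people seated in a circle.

9694845

Non-crossing handshake pairings of 2n people are counted by C_n; 30 people gives n = 15.
C_15 = C(30,15)/16 = 155117520/16 = 9694845.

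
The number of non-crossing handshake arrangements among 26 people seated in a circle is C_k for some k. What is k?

With 26 = 2·13 people, non-crossing handshake pairings are non-crossing perfect matchings on a circle, counted by C_13.

13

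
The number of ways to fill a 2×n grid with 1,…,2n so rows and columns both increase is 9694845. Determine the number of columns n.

Standard Young tableaux of shape 2×n are counted by C_n. Since C_15 = 9694845, the index is 15.

15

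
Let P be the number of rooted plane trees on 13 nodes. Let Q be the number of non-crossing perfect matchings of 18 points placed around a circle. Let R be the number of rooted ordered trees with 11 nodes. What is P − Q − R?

Rooted ordered (plane) trees on m nodes have m−1 edges and are counted by C_{m−1}; m = 13 gives C_12. So P = C_12 = 208012.
Pairing 18 circle points by 9 non-crossing chords gives C_9 matchings. So Q = C_9 = 4862.
A rooted plane tree on 11 nodes has 10 edges, and such trees are counted by C_10. So R = C_10 = 16796.
P − Q − R = 208012 − 4862 − 16796 = 186354.

186354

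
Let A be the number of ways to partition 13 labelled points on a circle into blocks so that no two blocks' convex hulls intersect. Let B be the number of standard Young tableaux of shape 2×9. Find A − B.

738038

Non-crossing partitions of an n-element set are counted by C_n; here n = 13. So A = C_13 = 742900.
Standard Young tableaux of shape 2×n are counted by C_n; here n = 9. So B = C_9 = 4862.
A − B = 742900 − 4862 = 738038.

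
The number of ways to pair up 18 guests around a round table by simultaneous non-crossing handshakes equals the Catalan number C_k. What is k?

Non-crossing handshake pairings of 2n people are counted by C_n; 18 people gives n = 9.

9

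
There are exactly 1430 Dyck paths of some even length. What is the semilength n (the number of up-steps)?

8

Dyck paths of semilength n are counted by C_n; 1430 = C_8.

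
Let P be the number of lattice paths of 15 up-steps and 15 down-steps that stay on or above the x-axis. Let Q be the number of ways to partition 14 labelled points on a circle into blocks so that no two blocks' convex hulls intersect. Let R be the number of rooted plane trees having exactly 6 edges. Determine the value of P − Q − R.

Dyck paths of semilength n (length 2n) are counted by C_n; here n = 15. So P = C_15 = 9694845.
The non-crossing partitions of [14] form a lattice of size C_14. So Q = C_14 = 2674440.
A rooted plane tree with 6 edges has 7 nodes, and the count is C_6. So R = C_6 = 132.
P − Q − R = 9694845 − 2674440 − 132 = 7020273.

7020273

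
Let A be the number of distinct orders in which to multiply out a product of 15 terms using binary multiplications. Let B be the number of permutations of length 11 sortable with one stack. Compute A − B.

Ways to associate a product of 15 factors correspond to binary trees on 15 leaves, so the count is C_14. So A = C_14 = 2674440.
Stack-sortable permutations are exactly the 231-avoiding ones, counted by C_n; here n = 11. So B = C_11 = 58786.
A − B = 2674440 − 58786 = 2615654.

2615654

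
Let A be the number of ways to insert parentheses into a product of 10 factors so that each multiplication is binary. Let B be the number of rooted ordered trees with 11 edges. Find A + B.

63648

Ways to associate a product of 10 factors correspond to binary trees on 10 leaves, so the count is C_9. So A = C_9 = 4862.
A rooted plane tree with 11 edges has 12 nodes, and the count is C_11. So B = C_11 = 58786.
A + B = 4862 + 58786 = 63648.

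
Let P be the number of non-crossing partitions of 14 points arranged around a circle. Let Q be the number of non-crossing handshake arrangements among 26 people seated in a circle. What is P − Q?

Non-crossing partitions of an n-element set are counted by C_n; here n = 14. So P = C_14 = 2674440.
Non-crossing handshake pairings of 2n people are counted by C_n; 26 people gives n = 13. So Q = C_13 = 742900.
P − Q = 2674440 − 742900 = 1931540.

1931540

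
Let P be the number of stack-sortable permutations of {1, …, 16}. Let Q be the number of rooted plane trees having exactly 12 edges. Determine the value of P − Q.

Stack-sortable permutations are exactly the 231-avoiding ones, counted by C_n; here n = 16. So P = C_16 = 35357670.
A rooted plane tree with 12 edges has 13 nodes, and the count is C_12. So Q = C_12 = 208012.
P − Q = 35357670 − 208012 = 35149658.

35149658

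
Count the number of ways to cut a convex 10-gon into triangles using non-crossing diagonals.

The number of triangulations of a 10-gon is the Catalan number C_8 (index = sides − 2).
C_8 = 1430.

1430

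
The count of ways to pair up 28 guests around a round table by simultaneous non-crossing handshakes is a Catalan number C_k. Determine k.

Non-crossing handshake pairings of 2n people are counted by C_n; 28 people gives n = 14.

14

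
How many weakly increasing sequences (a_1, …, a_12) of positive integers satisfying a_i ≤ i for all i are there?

208012

Weakly increasing sequences with a_i ≤ i biject with Dyck paths of semilength 12, so there are C_12.
C_12 = 208012.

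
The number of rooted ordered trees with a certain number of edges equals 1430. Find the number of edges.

8

Rooted ordered trees with n edges are counted by C_n; 1430 = C_8.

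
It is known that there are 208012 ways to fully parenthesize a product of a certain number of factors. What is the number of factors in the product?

Parenthesizations of m factors are counted by C_{m−1}. Since C_12 = 208012, the index is 12.
So the index is 12, and the number of factors is 12 + 1 = 13.

13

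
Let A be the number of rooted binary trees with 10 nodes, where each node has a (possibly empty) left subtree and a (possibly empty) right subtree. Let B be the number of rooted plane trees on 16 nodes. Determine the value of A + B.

9711641

Binary trees (left/right distinguished) on n nodes are counted by C_n; here n = 10. So A = C_10 = 16796.
Rooted ordered (plane) trees on m nodes have m−1 edges and are counted by C_{m−1}; m = 16 gives C_15. So B = C_15 = 9694845.
A + B = 16796 + 9694845 = 9711641.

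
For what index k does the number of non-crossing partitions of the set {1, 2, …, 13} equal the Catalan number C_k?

The non-crossing partitions of [13] form a lattice of size C_13.

13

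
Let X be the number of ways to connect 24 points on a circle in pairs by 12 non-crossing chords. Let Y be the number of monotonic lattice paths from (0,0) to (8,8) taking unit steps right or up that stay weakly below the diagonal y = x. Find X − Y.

Non-crossing perfect matchings of 2n points on a circle are counted by C_n; with 24 points, n = 12. So X = C_12 = 208012.
Sub-diagonal monotone paths from (0,0) to (8,8) biject with Dyck paths of semilength 8, giving C_8. So Y = C_8 = 1430.
X − Y = 208012 − 1430 = 206582.

206582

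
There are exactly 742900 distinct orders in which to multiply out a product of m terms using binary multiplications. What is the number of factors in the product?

Parenthesizations of m factors are counted by C_{m−1}. The Catalan number equal to 742900 is C_13.
So the index is 13, and the number of factors is 13 + 1 = 14.

14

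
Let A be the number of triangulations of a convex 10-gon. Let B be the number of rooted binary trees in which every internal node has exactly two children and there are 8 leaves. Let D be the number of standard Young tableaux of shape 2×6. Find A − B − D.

The number of triangulations of a 10-gon is the Catalan number C_8 (index = sides − 2). So A = C_8 = 1430.
A full binary tree with L leaves has L−1 internal nodes and is counted by C_{L−1}; L = 8 gives C_7. So B = C_7 = 429.
By the hook-length formula (or a Dyck-path bijection), SYT of shape 2×6 number C_6. So D = C_6 = 132.
A − B − D = 1430 − 429 − 132 = 869.

869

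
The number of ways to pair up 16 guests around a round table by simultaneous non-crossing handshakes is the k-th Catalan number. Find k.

With 16 = 2·8 people, non-crossing handshake pairings are non-crossing perfect matchings on a circle, counted by C_8.

8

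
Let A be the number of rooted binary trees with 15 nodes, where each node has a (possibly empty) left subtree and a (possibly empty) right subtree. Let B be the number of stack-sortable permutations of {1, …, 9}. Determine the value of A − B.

There are C_n binary search tree shapes on n keys; with n = 15 that is C_15. So A = C_15 = 9694845.
By Knuth's characterisation, the stack-sortable permutations of length 9 are the 231-avoiders, numbering C_9. So B = C_9 = 4862.
A − B = 9694845 − 4862 = 9689983.

9689983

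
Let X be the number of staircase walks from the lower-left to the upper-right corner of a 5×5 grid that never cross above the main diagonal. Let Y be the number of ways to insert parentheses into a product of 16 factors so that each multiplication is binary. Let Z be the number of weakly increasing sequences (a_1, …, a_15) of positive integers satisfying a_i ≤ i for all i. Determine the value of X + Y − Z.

Monotone paths in an n×n grid that stay weakly below the diagonal are counted by C_n; here n = 5. So X = C_5 = 42.
Bracketing 16 factors into binary products is counted by C_{16−1} = C_15. So Y = C_15 = 9694845.
Weakly increasing sequences with a_i ≤ i biject with Dyck paths of semilength 15, so there are C_15. So Z = C_15 = 9694845.
X + Y − Z = 42 + 9694845 − 9694845 = 42.

42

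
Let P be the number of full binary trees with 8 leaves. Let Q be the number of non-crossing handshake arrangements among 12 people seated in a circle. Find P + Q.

561

Full binary trees with 8 leaves have 8−1 = 7 internal nodes, so there are C_7 of them. So P = C_7 = 429.
With 12 = 2·6 people, non-crossing handshake pairings are non-crossing perfect matchings on a circle, counted by C_6. So Q = C_6 = 132.
P + Q = 429 + 132 = 561.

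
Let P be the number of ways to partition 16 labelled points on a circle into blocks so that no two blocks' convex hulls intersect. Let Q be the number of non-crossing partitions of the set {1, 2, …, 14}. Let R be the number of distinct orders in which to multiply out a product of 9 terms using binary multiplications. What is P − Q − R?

32681800

The non-crossing partitions of [16] form a lattice of size C_16. So P = C_16 = 35357670.
Non-crossing partitions of an n-element set are counted by C_n; here n = 14. So Q = C_14 = 2674440.
Parenthesizations of m factors correspond to full binary trees with m leaves, counted by C_{m−1}; m = 9 gives C_8. So R = C_8 = 1430.
P − Q − R = 35357670 − 2674440 − 1430 = 32681800.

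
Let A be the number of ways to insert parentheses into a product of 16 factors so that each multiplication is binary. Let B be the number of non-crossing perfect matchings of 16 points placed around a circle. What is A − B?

9693415

Bracketing 16 factors into binary products is counted by C_{16−1} = C_15. So A = C_15 = 9694845.
Pairing 16 circle points by 8 non-crossing chords gives C_8 matchings. So B = C_8 = 1430.
A − B = 9694845 − 1430 = 9693415.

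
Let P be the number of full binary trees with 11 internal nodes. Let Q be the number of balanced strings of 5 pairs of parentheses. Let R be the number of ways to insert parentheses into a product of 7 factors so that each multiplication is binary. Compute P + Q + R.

Full binary trees with n internal nodes are counted by C_n; here n = 11. So P = C_11 = 58786.
A balanced arrangement of 5 bracket pairs is a Dyck word of semilength 5, so the count is C_5. So Q = C_5 = 42.
Ways to associate a product of 7 factors correspond to binary trees on 7 leaves, so the count is C_6. So R = C_6 = 132.
P + Q + R = 58786 + 42 + 132 = 58960.

58960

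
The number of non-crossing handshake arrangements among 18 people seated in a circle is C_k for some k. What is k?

Non-crossing handshake pairings of 2n people are counted by C_n; 18 people gives n = 9.

9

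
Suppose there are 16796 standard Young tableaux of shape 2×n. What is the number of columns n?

Standard Young tableaux of shape 2×n are counted by C_n. Since C_10 = 16796, the index is 10.

10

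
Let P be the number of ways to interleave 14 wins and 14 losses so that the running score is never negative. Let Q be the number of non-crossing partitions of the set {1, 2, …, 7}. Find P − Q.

Ballot sequences with n votes each where one side never trails are Dyck words, counted by C_n; here n = 14. So P = C_14 = 2674440.
Non-crossing partitions of an n-element set are counted by C_n; here n = 7. So Q = C_7 = 429.
P − Q = 2674440 − 429 = 2674011.

2674011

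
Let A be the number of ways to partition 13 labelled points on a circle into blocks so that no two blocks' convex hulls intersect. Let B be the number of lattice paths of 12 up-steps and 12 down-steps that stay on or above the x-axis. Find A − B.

534888

The non-crossing partitions of [13] form a lattice of size C_13. So A = C_13 = 742900.
Paths of 12 up- and 12 down-steps that never dip below the axis are Dyck paths; their count is C_12. So B = C_12 = 208012.
A − B = 742900 − 208012 = 534888.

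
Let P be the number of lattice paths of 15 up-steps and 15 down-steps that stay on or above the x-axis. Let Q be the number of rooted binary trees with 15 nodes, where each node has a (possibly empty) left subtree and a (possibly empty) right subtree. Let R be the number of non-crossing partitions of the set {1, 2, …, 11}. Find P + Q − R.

19330904

Paths of 15 up- and 15 down-steps that never dip below the axis are Dyck paths; their count is C_15. So P = C_15 = 9694845.
Binary trees (left/right distinguished) on n nodes are counted by C_n; here n = 15. So Q = C_15 = 9694845.
The non-crossing partitions of [11] form a lattice of size C_11. So R = C_11 = 58786.
P + Q − R = 9694845 + 9694845 − 58786 = 19330904.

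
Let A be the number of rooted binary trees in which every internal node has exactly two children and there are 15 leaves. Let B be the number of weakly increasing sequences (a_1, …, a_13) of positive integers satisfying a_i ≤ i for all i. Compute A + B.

3417340

Full binary trees with 15 leaves have 15−1 = 14 internal nodes, so there are C_14 of them. So A = C_14 = 2674440.
Weakly increasing sequences with a_i ≤ i biject with Dyck paths of semilength 13, so there are C_13. So B = C_13 = 742900.
A + B = 2674440 + 742900 = 3417340.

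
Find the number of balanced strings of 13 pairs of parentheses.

742900

Balanced strings of n pairs of brackets are counted by C_n; here n = 13.
C_13 = C_12 · 2(2·12+1)/(12+2) = 208012 · 50/14 = 742900.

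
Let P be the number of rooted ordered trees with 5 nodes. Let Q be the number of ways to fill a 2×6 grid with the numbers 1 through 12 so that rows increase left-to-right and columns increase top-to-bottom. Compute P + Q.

Rooted ordered (plane) trees on m nodes have m−1 edges and are counted by C_{m−1}; m = 5 gives C_4. So P = C_4 = 14.
By the hook-length formula (or a Dyck-path bijection), SYT of shape 2×6 number C_6. So Q = C_6 = 132.
P + Q = 14 + 132 = 146.

146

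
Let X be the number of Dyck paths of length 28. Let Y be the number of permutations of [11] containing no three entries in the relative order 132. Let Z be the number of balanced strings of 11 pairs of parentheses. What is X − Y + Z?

2674440

Paths of 14 up- and 14 down-steps that never dip below the axis are Dyck paths; their count is C_14. So X = C_14 = 2674440.
For any fixed pattern of length 3, the pattern-avoiding permutations of [11] number C_11. So Y = C_11 = 58786.
Balanced strings of n pairs of brackets are counted by C_n; here n = 11. So Z = C_11 = 58786.
X − Y + Z = 2674440 − 58786 + 58786 = 2674440.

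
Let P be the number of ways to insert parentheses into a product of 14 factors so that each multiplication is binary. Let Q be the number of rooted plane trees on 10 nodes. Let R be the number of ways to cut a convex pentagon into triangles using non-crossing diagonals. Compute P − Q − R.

738033

Ways to associate a product of 14 factors correspond to binary trees on 14 leaves, so the count is C_13. So P = C_13 = 742900.
A rooted plane tree on 10 nodes has 9 edges, and such trees are counted by C_9. So Q = C_9 = 4862.
The number of triangulations of a 5-gon is the Catalan number C_3 (index = sides − 2). So R = C_3 = 5.
P − Q − R = 742900 − 4862 − 5 = 738033.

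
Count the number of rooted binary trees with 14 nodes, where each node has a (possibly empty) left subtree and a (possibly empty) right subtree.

2674440

There are C_n binary search tree shapes on n keys; with n = 14 that is C_14.
C_14 = C(28,14)/15 = 40116600/15 = 2674440.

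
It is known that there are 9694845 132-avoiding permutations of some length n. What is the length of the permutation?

15

Permutations of [n] avoiding a fixed length-3 pattern are counted by C_n, and C_15 = 9694845.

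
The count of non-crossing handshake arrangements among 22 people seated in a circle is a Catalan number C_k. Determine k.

With 22 = 2·11 people, non-crossing handshake pairings are non-crossing perfect matchings on a circle, counted by C_11.

11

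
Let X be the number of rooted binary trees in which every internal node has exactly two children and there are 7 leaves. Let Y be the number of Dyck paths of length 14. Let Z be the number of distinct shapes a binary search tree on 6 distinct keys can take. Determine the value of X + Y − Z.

429

Full binary trees with 7 leaves have 7−1 = 6 internal nodes, so there are C_6 of them. So X = C_6 = 132.
Paths of 7 up- and 7 down-steps that never dip below the axis are Dyck paths; their count is C_7. So Y = C_7 = 429.
There are C_n binary search tree shapes on n keys; with n = 6 that is C_6. So Z = C_6 = 132.
X + Y − Z = 132 + 429 − 132 = 429.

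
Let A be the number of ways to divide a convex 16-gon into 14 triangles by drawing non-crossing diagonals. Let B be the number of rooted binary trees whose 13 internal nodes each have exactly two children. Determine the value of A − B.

A convex 16-gon is triangulated into 14 triangles, and the number of such triangulations is the Catalan number C_{16−2} = C_14. So A = C_14 = 2674440.
The number of full binary trees on 13 internal nodes is the Catalan number C_13. So B = C_13 = 742900.
A − B = 2674440 − 742900 = 1931540.

1931540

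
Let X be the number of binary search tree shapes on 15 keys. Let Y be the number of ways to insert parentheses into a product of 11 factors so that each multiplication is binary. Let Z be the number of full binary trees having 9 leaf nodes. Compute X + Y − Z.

9710211

Rooted binary trees with 15 nodes (each child slot possibly empty) number C_15. So X = C_15 = 9694845.
Ways to associate a product of 11 factors correspond to binary trees on 11 leaves, so the count is C_10. So Y = C_10 = 16796.
A full binary tree with L leaves has L−1 internal nodes and is counted by C_{L−1}; L = 9 gives C_8. So Z = C_8 = 1430.
X + Y − Z = 9694845 + 16796 − 1430 = 9710211.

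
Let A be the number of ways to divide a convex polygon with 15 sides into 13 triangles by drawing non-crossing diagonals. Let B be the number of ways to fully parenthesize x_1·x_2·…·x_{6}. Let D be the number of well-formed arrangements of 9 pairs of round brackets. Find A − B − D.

A convex 15-gon is triangulated into 13 triangles, and the number of such triangulations is the Catalan number C_{15−2} = C_13. So A = C_13 = 742900.
Bracketing 6 factors into binary products is counted by C_{6−1} = C_5. So B = C_5 = 42.
Balanced strings of n pairs of brackets are counted by C_n; here n = 9. So D = C_9 = 4862.
A − B − D = 742900 − 42 − 4862 = 737996.

737996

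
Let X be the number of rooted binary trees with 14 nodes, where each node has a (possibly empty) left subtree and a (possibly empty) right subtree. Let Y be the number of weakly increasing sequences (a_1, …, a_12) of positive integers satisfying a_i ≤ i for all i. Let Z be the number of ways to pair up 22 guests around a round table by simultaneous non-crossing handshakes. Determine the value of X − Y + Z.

2525214

Binary trees (left/right distinguished) on n nodes are counted by C_n; here n = 14. So X = C_14 = 2674440.
Such sub-staircase sequences of length n are counted by C_n; here n = 12. So Y = C_12 = 208012.
Non-crossing handshake pairings of 2n people are counted by C_n; 22 people gives n = 11. So Z = C_11 = 58786.
X − Y + Z = 2674440 − 208012 + 58786 = 2525214.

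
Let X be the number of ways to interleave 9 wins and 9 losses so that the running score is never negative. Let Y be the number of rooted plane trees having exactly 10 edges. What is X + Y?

Reading a vote for the leader as '(' and for the other as ')' turns such a sequence into a balanced string of 9 pairs, so the count is C_9. So X = C_9 = 4862.
A rooted plane tree with 10 edges has 11 nodes, and the count is C_10. So Y = C_10 = 16796.
X + Y = 4862 + 16796 = 21658.

21658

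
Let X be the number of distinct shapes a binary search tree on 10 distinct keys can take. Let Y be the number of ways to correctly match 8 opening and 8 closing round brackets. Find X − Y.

15366

Binary trees (left/right distinguished) on n nodes are counted by C_n; here n = 10. So X = C_10 = 16796.
With 8 pairs the number of balanced bracket strings is the Catalan number C_8. So Y = C_8 = 1430.
X − Y = 16796 − 1430 = 15366.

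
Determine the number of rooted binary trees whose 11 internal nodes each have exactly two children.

Full binary trees with n internal nodes are counted by C_n; here n = 11.
C_11 = 58786.

58786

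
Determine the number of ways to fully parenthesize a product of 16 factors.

9694845

Ways to associate a product of 16 factors correspond to binary trees on 16 leaves, so the count is C_15.
C_15 = C_14 · 2(2·14+1)/(14+2) = 2674440 · 58/16 = 9694845.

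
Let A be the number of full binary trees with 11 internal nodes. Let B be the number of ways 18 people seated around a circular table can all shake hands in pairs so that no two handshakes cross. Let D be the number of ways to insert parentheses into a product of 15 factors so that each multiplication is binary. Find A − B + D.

The number of full binary trees on 11 internal nodes is the Catalan number C_11. So A = C_11 = 58786.
With 18 = 2·9 people, non-crossing handshake pairings are non-crossing perfect matchings on a circle, counted by C_9. So B = C_9 = 4862.
Parenthesizations of m factors correspond to full binary trees with m leaves, counted by C_{m−1}; m = 15 gives C_14. So D = C_14 = 2674440.
A − B + D = 58786 − 4862 + 2674440 = 2728364.

2728364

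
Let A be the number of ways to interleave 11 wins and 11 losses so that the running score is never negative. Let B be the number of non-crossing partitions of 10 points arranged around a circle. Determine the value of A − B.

41990

Ballot sequences with n votes each where one side never trails are Dyck words, counted by C_n; here n = 11. So A = C_11 = 58786.
The non-crossing partitions of [10] form a lattice of size C_10. So B = C_10 = 16796.
A − B = 58786 − 16796 = 41990.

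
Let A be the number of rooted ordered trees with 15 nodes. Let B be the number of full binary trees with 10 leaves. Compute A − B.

Rooted ordered (plane) trees on m nodes have m−1 edges and are counted by C_{m−1}; m = 15 gives C_14. So A = C_14 = 2674440.
A full binary tree with L leaves has L−1 internal nodes and is counted by C_{L−1}; L = 10 gives C_9. So B = C_9 = 4862.
A − B = 2674440 − 4862 = 2669578.

2669578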